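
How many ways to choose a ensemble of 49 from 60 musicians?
C(60,49) = 60!/(49!×11!) = 342700125300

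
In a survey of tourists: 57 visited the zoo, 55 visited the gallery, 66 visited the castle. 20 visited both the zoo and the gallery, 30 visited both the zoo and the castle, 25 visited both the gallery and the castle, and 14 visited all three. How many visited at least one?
|A∪B∪C| = 57+55+66-20-30-25+14 = 117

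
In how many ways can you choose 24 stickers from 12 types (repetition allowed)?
C(24+12-1, 12-1) = C(35, 11) = 417225900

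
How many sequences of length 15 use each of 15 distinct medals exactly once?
15! = 1307674368000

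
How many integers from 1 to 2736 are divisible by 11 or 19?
⌊2736/11⌋ + ⌊2736/19⌋ - ⌊2736/209⌋ = 248 + 144 - 13 = 379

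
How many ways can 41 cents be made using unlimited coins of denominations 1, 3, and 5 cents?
Coefficient of x^41 in 1/(1-x^1) · 1/(1-x^3) · 1/(1-x^5). Case on j = number of 5-cent coins (j = 0..8); remainder r = 41 - 5j is made from {1,3} in ⌊r/3⌋+1 ways. r = 41, 36, 31, 26, 21, 16, 11, 6, 1 → 14 + 13 + 11 + 9 + 8 + 6 + 4 + 3 + 1 = 69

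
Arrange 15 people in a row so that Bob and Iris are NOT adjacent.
Total - adjacent = 15! - (15-1)!×2 = 1307674368000 - 174356582400 = 1133317785600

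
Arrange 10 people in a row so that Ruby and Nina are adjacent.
Treat as block: (10-1)! × 2! = 362880 × 2 = 725760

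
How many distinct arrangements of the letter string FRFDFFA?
7! / (1! × 1! × 1! × 4!) = 210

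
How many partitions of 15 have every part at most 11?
Let r_j(i) = number of partitions of i into parts ≤ j, for i = 0..15. r_1(i) = 1 for all i; r_j(i) = r_{j-1}(i) + r_j(i-j). Rows j = 2..11: ≤2: 1 1 2 2 3 3 4 4 5 5 6 6 7 7 8 8; ≤3: 1 1 2 3 4 5 7 8 10 12 14 16 19 21 24 27; ≤4: 1 1 2 3 5 6 9 11 15 18 23 27 34 39 47 54; ≤5: 1 1 2 3 5 7 10 13 18 23 30 37 47 57 70 84; ≤6: 1 1 2 3 5 7 11 14 20 26 35 44 58 71 90 110; ≤7: 1 1 2 3 5 7 11 15 21 28 38 49 65 82 105 131; ≤8: 1 1 2 3 5 7 11 15 22 29 40 52 70 89 116 146; ≤9: 1 1 2 3 5 7 11 15 22 30 41 54 73 94 123 157; ≤10: 1 1 2 3 5 7 11 15 22 30 42 55 75 97 128 164; ≤11: 1 1 2 3 5 7 11 15 22 30 42 56 76 99 131 169. r_11(15) = 169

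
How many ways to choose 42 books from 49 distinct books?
C(49,42) = 49!/(42!×7!) = 85900584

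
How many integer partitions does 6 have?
Pentagonal recurrence p(n) = p(n-1) + p(n-2) - p(n-5) - p(n-7) + p(n-12) + p(n-15) - ... gives p(0..5) = 1, 1, 2, 3, 5, 7. p(6) = p(5) + p(4) - p(1) = 7 + 5 - 1 = 11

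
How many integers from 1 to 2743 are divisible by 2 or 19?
⌊2743/2⌋ + ⌊2743/19⌋ - ⌊2743/38⌋ = 1371 + 144 - 72 = 1443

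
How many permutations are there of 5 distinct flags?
5! = 120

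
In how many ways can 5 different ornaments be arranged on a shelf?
5! = 120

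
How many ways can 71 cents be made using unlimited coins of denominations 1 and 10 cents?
Coefficient of x^71 in 1/(1-x^1) · 1/(1-x^10). Use j coins of 10 for j = 0..⌊71/10⌋ = 7, the rest in 1s: 7 + 1 = 8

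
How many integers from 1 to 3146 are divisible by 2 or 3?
⌊3146/2⌋ + ⌊3146/3⌋ - ⌊3146/6⌋ = 1573 + 1048 - 524 = 2097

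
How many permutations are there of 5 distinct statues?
5! = 120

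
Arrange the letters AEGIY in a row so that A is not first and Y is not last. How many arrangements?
By inclusion-exclusion: 5! - 2×(5-1)! + (5-2)! = 120 - 48 + 6 = 78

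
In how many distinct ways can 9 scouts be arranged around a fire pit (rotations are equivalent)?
Circular: fix one position, arrange the rest. (9-1)! = 40320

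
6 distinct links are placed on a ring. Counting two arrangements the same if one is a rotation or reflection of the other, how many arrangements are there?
(6-1)!/2 = 120/2 = 60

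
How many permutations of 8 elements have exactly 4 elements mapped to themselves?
Choose the 4 fixed points C(8,4) = 70, derange the rest: !4 = Σ_{j=0}^{4} (-1)^j·4!/j! = 24 - 24 + 12 - 4 + 1 = 9. Product = 70 × 9 = 630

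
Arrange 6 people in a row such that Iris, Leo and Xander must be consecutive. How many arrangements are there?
Treat the 3 as one block: (6-3+1)! × 3! = 24 × 6 = 144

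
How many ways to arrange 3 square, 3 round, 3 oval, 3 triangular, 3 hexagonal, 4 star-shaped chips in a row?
19! / (3! × 3! × 3! × 3! × 3! × 4!) = 651819168000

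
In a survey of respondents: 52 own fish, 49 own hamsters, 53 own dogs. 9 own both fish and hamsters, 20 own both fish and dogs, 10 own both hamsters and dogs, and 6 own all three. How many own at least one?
|A∪B∪C| = 52+49+53-9-20-10+6 = 121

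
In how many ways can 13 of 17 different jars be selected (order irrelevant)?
C(17,13) = 17!/(13!×4!) = 2380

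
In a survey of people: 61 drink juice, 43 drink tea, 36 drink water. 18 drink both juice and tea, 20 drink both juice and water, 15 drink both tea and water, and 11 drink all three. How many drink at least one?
|A∪B∪C| = 61+43+36-18-20-15+11 = 98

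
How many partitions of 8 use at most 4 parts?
By conjugation, equals partitions of 8 into parts ≤ 4. Let r_j(i) = number of partitions of i into parts ≤ j, for i = 0..8. r_1(i) = 1 for all i; r_j(i) = r_{j-1}(i) + r_j(i-j). Rows j = 2..4: ≤2: 1 1 2 2 3 3 4 4 5; ≤3: 1 1 2 3 4 5 7 8 10; ≤4: 1 1 2 3 5 6 9 11 15. r_4(8) = 15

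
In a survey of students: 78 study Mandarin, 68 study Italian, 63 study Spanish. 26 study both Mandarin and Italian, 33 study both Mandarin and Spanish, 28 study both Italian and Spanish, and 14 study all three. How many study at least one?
|A∪B∪C| = 78+68+63-26-33-28+14 = 136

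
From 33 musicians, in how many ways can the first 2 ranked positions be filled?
P(33,2) = 33!/(33-2)! = 1056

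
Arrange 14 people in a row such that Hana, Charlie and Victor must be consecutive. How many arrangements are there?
Treat the 3 as one block: (14-3+1)! × 3! = 479001600 × 6 = 2874009600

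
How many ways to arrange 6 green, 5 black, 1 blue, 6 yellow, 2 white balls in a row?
20! / (6! × 5! × 1! × 6! × 2!) = 19554575040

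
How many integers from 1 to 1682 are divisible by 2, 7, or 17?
⌊1682/2⌋+⌊1682/7⌋+⌊1682/17⌋ - ⌊1682/14⌋-⌊1682/34⌋-⌊1682/119⌋ + ⌊1682/238⌋ = 841+240+98 - 120-49-14 + 7 = 1003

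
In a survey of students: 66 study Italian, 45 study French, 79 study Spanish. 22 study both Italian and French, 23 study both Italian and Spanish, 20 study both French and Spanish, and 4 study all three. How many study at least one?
|A∪B∪C| = 66+45+79-22-23-20+4 = 129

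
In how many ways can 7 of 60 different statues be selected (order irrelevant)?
C(60,7) = 60!/(7!×53!) = 386206920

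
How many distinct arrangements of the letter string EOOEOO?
6! / (2! × 4!) = 15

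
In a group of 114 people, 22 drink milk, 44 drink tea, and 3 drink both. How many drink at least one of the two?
|A∪B| = |A| + |B| - |A∩B| = 22 + 44 - 3 = 63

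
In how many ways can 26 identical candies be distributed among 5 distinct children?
C(26+5-1, 5-1) = C(30, 4) = 27405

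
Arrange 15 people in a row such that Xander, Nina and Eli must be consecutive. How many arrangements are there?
Treat the 3 as one block: (15-3+1)! × 3! = 6227020800 × 6 = 37362124800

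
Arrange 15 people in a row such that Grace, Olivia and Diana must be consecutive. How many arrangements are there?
Treat the 3 as one block: (15-3+1)! × 3! = 6227020800 × 6 = 37362124800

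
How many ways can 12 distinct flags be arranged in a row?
12! = 479001600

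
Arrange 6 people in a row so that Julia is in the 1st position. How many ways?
Fix one position: (6-1)! = 120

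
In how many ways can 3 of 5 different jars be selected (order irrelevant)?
C(5,3) = 5!/(3!×2!) = 10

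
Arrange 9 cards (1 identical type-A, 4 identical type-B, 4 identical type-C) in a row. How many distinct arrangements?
9! / (1! × 4! × 4!) = 630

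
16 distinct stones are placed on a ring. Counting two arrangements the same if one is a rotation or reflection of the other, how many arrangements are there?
(16-1)!/2 = 1307674368000/2 = 653837184000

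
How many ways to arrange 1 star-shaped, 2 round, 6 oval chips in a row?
9! / (1! × 2! × 6!) = 252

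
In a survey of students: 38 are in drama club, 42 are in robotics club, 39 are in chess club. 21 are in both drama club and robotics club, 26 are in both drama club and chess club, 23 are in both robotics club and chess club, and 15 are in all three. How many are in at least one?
|A∪B∪C| = 38+42+39-21-26-23+15 = 64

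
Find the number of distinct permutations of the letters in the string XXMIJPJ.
7! / (2! × 1! × 1! × 1! × 2!) = 1260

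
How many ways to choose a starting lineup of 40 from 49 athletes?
C(49,40) = 49!/(40!×9!) = 2054455634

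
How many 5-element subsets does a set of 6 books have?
C(6,5) = 6!/(5!×1!) = 6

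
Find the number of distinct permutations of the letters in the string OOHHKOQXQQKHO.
13! / (3! × 4! × 1! × 2! × 3!) = 3603600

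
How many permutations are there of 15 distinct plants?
15! = 1307674368000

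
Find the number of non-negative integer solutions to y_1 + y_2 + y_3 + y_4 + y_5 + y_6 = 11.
C(11+6-1, 6-1) = C(16, 5) = 4368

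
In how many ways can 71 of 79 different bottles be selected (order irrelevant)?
C(79,71) = 79!/(71!×8!) = 26088783435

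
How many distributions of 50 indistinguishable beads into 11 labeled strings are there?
C(50+11-1, 11-1) = C(60, 10) = 75394027566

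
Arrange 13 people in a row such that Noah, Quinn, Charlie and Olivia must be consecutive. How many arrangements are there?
Treat the 4 as one block: (13-4+1)! × 4! = 3628800 × 24 = 87091200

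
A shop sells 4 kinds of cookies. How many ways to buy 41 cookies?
C(41+4-1, 4-1) = C(44, 3) = 13244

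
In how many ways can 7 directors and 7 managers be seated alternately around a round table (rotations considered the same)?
Fix one of the directors: (7-1)! ways for the remaining directors, × 7! ways for the managers = 720 × 5040 = 3628800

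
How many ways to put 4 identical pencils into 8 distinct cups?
C(4+8-1, 8-1) = C(11, 7) = 330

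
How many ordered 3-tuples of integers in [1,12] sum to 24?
Coefficient of x^24 in (x + x² + ... + x^12)^3. By inclusion-exclusion on dice exceeding 12: Σ_j (-1)^j C(3,j)·C(24-1-12j, 2) = C(3,0)·C(23,2) - C(3,1)·C(11,2) = 1·253 - 3·55 = 88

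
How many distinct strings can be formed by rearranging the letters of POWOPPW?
7! / (2! × 3! × 2!) = 210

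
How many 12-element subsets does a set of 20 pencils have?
C(20,12) = 20!/(12!×8!) = 125970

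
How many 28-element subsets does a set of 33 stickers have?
C(33,28) = 33!/(28!×5!) = 237336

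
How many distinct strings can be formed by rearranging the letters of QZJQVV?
6! / (2! × 1! × 1! × 2!) = 180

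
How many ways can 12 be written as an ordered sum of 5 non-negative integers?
C(12+5-1, 5-1) = C(16, 4) = 1820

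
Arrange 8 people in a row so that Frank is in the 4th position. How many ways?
Fix one position: (8-1)! = 5040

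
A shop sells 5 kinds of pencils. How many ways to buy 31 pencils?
C(31+5-1, 5-1) = C(35, 4) = 52360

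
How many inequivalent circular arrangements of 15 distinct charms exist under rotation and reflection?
(15-1)!/2 = 87178291200/2 = 43589145600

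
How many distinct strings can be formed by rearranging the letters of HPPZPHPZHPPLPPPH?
16! / (2! × 1! × 4! × 9!) = 1201200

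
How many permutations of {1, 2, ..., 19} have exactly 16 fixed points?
Choose the 16 fixed points C(19,16) = 969, derange the rest: !3 = Σ_{j=0}^{3} (-1)^j·3!/j! = 6 - 6 + 3 - 1 = 2. Product = 969 × 2 = 1938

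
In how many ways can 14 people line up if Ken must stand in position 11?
Fix one position: (14-1)! = 6227020800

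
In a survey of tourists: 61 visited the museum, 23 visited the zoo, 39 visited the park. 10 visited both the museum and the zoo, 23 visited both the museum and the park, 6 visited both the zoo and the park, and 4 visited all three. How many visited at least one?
|A∪B∪C| = 61+23+39-10-23-6+4 = 88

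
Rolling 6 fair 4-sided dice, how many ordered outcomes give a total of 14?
Coefficient of x^14 in (x + x² + ... + x^4)^6. By inclusion-exclusion on dice exceeding 4: Σ_j (-1)^j C(6,j)·C(14-1-4j, 5) = C(6,0)·C(13,5) - C(6,1)·C(9,5) + C(6,2)·C(5,5) = 1·1287 - 6·126 + 15·1 = 546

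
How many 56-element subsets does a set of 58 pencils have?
C(58,56) = 58!/(56!×2!) = 1653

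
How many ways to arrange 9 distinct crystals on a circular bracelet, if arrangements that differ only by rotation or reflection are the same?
(9-1)!/2 = 40320/2 = 20160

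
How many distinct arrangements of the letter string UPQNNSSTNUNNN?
13! / (1! × 2! × 1! × 1! × 6! × 2!) = 2162160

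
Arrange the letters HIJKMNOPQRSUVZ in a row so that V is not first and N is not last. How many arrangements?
By inclusion-exclusion: 14! - 2×(14-1)! + (14-2)! = 87178291200 - 12454041600 + 479001600 = 75203251200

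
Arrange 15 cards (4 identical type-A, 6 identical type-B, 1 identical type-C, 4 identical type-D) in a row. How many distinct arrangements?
15! / (4! × 6! × 1! × 4!) = 3153150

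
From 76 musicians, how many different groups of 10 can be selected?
C(76,10) = 76!/(10!×66!) = 954526728530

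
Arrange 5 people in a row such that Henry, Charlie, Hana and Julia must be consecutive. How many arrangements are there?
Treat the 4 as one block: (5-4+1)! × 4! = 2 × 24 = 48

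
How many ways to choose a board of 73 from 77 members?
C(77,73) = 77!/(73!×4!) = 1353275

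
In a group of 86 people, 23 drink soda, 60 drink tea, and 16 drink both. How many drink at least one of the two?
|A∪B| = |A| + |B| - |A∩B| = 23 + 60 - 16 = 67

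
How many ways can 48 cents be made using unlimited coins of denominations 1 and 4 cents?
Coefficient of x^48 in 1/(1-x^1) · 1/(1-x^4). Use j coins of 4 for j = 0..⌊48/4⌋ = 12, the rest in 1s: 12 + 1 = 13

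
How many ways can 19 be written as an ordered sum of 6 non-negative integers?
C(19+6-1, 6-1) = C(24, 5) = 42504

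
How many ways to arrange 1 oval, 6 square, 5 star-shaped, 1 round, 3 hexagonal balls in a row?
16! / (1! × 6! × 5! × 1! × 3!) = 40360320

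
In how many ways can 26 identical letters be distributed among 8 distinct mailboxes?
C(26+8-1, 8-1) = C(33, 7) = 4272048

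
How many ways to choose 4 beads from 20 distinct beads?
C(20,4) = 20!/(4!×16!) = 4845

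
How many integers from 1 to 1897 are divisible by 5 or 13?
⌊1897/5⌋ + ⌊1897/13⌋ - ⌊1897/65⌋ = 379 + 145 - 29 = 495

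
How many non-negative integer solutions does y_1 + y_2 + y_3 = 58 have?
C(58+3-1, 3-1) = C(60, 2) = 1770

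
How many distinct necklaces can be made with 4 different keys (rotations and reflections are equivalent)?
(4-1)!/2 = 6/2 = 3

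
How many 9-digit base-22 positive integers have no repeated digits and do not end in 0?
Last digit: 21 nonzero choices. First digit: 20 (nonzero, ≠last). Middle 7: P(20,7) = 390700800. Total = 164094336000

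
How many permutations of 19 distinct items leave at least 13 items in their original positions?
Exactly j fixed points: C(19,j)·!(19-j); sum over j ≥ 13 (derangement numbers via !m = (m-1)·(!(m-1) + !(m-2)): !0..!6 = 1, 0, 1, 2, 9, 44, 265). Σ_{j=13}^{19} C(19,j)·!(19-j) = C(19,13)·!6 + C(19,14)·!5 + C(19,15)·!4 + C(19,16)·!3 + C(19,17)·!2 + C(19,18)·!1 + C(19,19)·!0 = 27132·265 + 11628·44 + 3876·9 + 969·2 + 171·1 + 19·0 + 1·1 = 7738606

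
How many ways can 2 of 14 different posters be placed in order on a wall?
P(14,2) = 14!/(14-2)! = 182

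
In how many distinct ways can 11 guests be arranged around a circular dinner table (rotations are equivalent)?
Circular: fix one position, arrange the rest. (11-1)! = 3628800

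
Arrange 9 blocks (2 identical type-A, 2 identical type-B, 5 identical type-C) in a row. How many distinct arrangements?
9! / (2! × 2! × 5!) = 756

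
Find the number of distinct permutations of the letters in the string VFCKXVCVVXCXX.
13! / (1! × 4! × 4! × 3! × 1!) = 1801800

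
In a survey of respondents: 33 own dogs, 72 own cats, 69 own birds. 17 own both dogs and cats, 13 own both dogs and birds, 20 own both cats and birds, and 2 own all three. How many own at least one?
|A∪B∪C| = 33+72+69-17-13-20+2 = 126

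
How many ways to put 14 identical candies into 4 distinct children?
C(14+4-1, 4-1) = C(17, 3) = 680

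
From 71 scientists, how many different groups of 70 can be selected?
C(71,70) = 71!/(70!×1!) = 71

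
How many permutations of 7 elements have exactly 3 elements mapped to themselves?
Choose the 3 fixed points C(7,3) = 35, derange the rest: !4 = Σ_{j=0}^{4} (-1)^j·4!/j! = 24 - 24 + 12 - 4 + 1 = 9. Product = 35 × 9 = 315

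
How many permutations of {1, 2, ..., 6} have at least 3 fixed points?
Exactly j fixed points: C(6,j)·!(6-j); sum over j ≥ 3 (derangement numbers via !m = (m-1)·(!(m-1) + !(m-2)): !0..!3 = 1, 0, 1, 2). Σ_{j=3}^{6} C(6,j)·!(6-j) = C(6,3)·!3 + C(6,4)·!2 + C(6,5)·!1 + C(6,6)·!0 = 20·2 + 15·1 + 6·0 + 1·1 = 56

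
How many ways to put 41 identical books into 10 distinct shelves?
C(41+10-1, 10-1) = C(50, 9) = 2505433700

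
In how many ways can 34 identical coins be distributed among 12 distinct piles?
C(34+12-1, 12-1) = C(45, 11) = 10150595910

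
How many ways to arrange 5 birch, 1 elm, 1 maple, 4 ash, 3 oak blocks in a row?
14! / (5! × 1! × 1! × 4! × 3!) = 5045040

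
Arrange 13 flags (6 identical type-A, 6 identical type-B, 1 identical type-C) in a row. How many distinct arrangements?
13! / (6! × 6! × 1!) = 12012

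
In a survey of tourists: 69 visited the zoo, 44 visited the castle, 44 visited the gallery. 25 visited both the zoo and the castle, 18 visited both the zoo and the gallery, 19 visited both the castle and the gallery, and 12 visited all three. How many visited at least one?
|A∪B∪C| = 69+44+44-25-18-19+12 = 107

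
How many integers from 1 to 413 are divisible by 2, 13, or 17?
⌊413/2⌋+⌊413/13⌋+⌊413/17⌋ - ⌊413/26⌋-⌊413/34⌋-⌊413/221⌋ + ⌊413/442⌋ = 206+31+24 - 15-12-1 + 0 = 233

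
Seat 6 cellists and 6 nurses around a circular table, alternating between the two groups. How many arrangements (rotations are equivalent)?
Fix one of the cellists: (6-1)! ways for the remaining cellists, × 6! ways for the nurses = 120 × 720 = 86400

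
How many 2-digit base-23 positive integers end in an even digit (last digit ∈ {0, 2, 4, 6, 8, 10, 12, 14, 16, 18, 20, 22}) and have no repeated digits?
Last∈{0,2,4,6,8,10,12,14,16,18,20,22}. Last=0: 22. Last nonzero: 11×21×P(21,0) = 231. Total = 253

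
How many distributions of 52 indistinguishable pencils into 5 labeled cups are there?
C(52+5-1, 5-1) = C(56, 4) = 367290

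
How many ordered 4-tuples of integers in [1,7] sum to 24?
Coefficient of x^24 in (x + x² + ... + x^7)^4. By inclusion-exclusion on dice exceeding 7: Σ_j (-1)^j C(4,j)·C(24-1-7j, 3) = C(4,0)·C(23,3) - C(4,1)·C(16,3) + C(4,2)·C(9,3) = 1·1771 - 4·560 + 6·84 = 35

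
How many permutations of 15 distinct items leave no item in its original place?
!15 = Σ_{j=0}^{15} (-1)^j·15!/j! = 1307674368000 - 1307674368000 + 653837184000 - 217945728000 + 54486432000 - 10897286400 + 1816214400 - 259459200 + 32432400 - 3603600 + 360360 - 32760 + 2730 - 210 + 15 - 1 = 481066515734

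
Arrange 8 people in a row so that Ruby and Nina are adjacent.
Treat as block: (8-1)! × 2! = 5040 × 2 = 10080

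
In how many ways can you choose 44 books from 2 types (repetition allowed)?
C(44+2-1, 2-1) = C(45, 1) = 45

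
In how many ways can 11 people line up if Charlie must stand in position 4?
Fix one position: (11-1)! = 3628800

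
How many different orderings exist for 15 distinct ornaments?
15! = 1307674368000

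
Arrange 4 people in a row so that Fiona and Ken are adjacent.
Treat as block: (4-1)! × 2! = 6 × 2 = 12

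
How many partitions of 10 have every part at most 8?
Let r_j(i) = number of partitions of i into parts ≤ j, for i = 0..10. r_1(i) = 1 for all i; r_j(i) = r_{j-1}(i) + r_j(i-j). Rows j = 2..8: ≤2: 1 1 2 2 3 3 4 4 5 5 6; ≤3: 1 1 2 3 4 5 7 8 10 12 14; ≤4: 1 1 2 3 5 6 9 11 15 18 23; ≤5: 1 1 2 3 5 7 10 13 18 23 30; ≤6: 1 1 2 3 5 7 11 14 20 26 35; ≤7: 1 1 2 3 5 7 11 15 21 28 38; ≤8: 1 1 2 3 5 7 11 15 22 29 40. r_8(10) = 40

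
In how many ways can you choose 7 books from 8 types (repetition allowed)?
C(7+8-1, 8-1) = C(14, 7) = 3432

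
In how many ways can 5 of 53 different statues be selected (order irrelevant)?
C(53,5) = 53!/(5!×48!) = 2869685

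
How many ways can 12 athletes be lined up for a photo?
12! = 479001600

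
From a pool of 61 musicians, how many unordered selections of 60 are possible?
C(61,60) = 61!/(60!×1!) = 61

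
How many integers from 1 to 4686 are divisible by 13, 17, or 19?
⌊4686/13⌋+⌊4686/17⌋+⌊4686/19⌋ - ⌊4686/221⌋-⌊4686/247⌋-⌊4686/323⌋ + ⌊4686/4199⌋ = 360+275+246 - 21-18-14 + 1 = 829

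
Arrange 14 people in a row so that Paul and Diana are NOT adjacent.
Total - adjacent = 14! - (14-1)!×2 = 87178291200 - 12454041600 = 74724249600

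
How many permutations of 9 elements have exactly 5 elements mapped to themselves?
Choose the 5 fixed points C(9,5) = 126, derange the rest: !4 = Σ_{j=0}^{4} (-1)^j·4!/j! = 24 - 24 + 12 - 4 + 1 = 9. Product = 126 × 9 = 1134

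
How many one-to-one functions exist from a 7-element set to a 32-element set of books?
P(32,7) = 32!/(32-7)! = 16963914240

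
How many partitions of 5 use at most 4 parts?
By conjugation, equals partitions of 5 into parts ≤ 4. Let r_j(i) = number of partitions of i into parts ≤ j, for i = 0..5. r_1(i) = 1 for all i; r_j(i) = r_{j-1}(i) + r_j(i-j). Rows j = 2..4: ≤2: 1 1 2 2 3 3; ≤3: 1 1 2 3 4 5; ≤4: 1 1 2 3 5 6. r_4(5) = 6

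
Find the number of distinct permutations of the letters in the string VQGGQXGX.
8! / (2! × 1! × 2! × 3!) = 1680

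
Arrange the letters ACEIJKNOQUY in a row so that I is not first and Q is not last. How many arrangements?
By inclusion-exclusion: 11! - 2×(11-1)! + (11-2)! = 39916800 - 7257600 + 362880 = 33022080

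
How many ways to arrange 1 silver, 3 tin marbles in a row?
4! / (1! × 3!) = 4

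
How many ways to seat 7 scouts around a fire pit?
Circular: fix one position, arrange the rest. (7-1)! = 720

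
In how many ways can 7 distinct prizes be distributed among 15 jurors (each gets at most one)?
P(15,7) = 15!/(15-7)! = 32432400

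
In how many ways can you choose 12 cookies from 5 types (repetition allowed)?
C(12+5-1, 5-1) = C(16, 4) = 1820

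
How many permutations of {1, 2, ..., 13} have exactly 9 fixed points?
Choose the 9 fixed points C(13,9) = 715, derange the rest: !4 = Σ_{j=0}^{4} (-1)^j·4!/j! = 24 - 24 + 12 - 4 + 1 = 9. Product = 715 × 9 = 6435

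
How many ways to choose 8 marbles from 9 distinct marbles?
C(9,8) = 9!/(8!×1!) = 9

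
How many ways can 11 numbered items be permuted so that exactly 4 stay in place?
Choose the 4 fixed points C(11,4) = 330, derange the rest: !7 = Σ_{j=0}^{7} (-1)^j·7!/j! = 5040 - 5040 + 2520 - 840 + 210 - 42 + 7 - 1 = 1854. Product = 330 × 1854 = 611820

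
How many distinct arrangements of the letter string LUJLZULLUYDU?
12! / (4! × 1! × 4! × 1! × 1! × 1!) = 831600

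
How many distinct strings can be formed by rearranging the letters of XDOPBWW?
7! / (1! × 2! × 1! × 1! × 1! × 1!) = 2520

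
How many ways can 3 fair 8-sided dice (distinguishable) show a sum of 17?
Coefficient of x^17 in (x + x² + ... + x^8)^3. By inclusion-exclusion on dice exceeding 8: Σ_j (-1)^j C(3,j)·C(17-1-8j, 2) = C(3,0)·C(16,2) - C(3,1)·C(8,2) = 1·120 - 3·28 = 36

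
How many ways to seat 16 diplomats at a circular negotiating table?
Circular: fix one position, arrange the rest. (16-1)! = 1307674368000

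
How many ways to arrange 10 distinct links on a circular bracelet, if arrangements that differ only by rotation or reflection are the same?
(10-1)!/2 = 362880/2 = 181440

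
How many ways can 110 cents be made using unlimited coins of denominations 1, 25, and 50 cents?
Coefficient of x^110 in 1/(1-x^1) · 1/(1-x^25) · 1/(1-x^50). Case on j = number of 50-cent coins (j = 0..2); remainder r = 110 - 50j is made from {1,25} in ⌊r/25⌋+1 ways. r = 110, 60, 10 → 5 + 3 + 1 = 9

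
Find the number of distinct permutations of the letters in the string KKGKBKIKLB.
10! / (1! × 5! × 2! × 1! × 1!) = 15120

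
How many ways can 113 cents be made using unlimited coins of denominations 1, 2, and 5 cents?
Coefficient of x^113 in 1/(1-x^1) · 1/(1-x^2) · 1/(1-x^5). Case on j = number of 5-cent coins (j = 0..22); remainder r = 113 - 5j is made from {1,2} in ⌊r/2⌋+1 ways. r = 113, 108, 103, 98, 93, 88, 83, 78, 73, 68, 63, 58, 53, 48, 43, 38, 33, 28, 23, 18, 13, 8, 3 → 57 + 55 + 52 + 50 + 47 + 45 + 42 + 40 + 37 + 35 + 32 + 30 + 27 + 25 + 22 + 20 + 17 + 15 + 12 + 10 + 7 + 5 + 2 = 684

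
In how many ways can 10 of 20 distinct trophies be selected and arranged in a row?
P(20,10) = 20!/(20-10)! = 670442572800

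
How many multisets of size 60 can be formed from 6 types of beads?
C(60+6-1, 6-1) = C(65, 5) = 8259888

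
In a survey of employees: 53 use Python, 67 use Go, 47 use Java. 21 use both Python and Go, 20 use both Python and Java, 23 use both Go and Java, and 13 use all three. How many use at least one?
|A∪B∪C| = 53+67+47-21-20-23+13 = 116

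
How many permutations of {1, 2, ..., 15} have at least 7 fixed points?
Exactly j fixed points: C(15,j)·!(15-j); sum over j ≥ 7 (derangement numbers via !m = (m-1)·(!(m-1) + !(m-2)): !0..!8 = 1, 0, 1, 2, 9, 44, 265, 1854, 14833). Σ_{j=7}^{15} C(15,j)·!(15-j) = C(15,7)·!8 + C(15,8)·!7 + C(15,9)·!6 + C(15,10)·!5 + C(15,11)·!4 + C(15,12)·!3 + C(15,13)·!2 + C(15,14)·!1 + C(15,15)·!0 = 6435·14833 + 6435·1854 + 5005·265 + 3003·44 + 1365·9 + 455·2 + 105·1 + 15·0 + 1·1 = 108852603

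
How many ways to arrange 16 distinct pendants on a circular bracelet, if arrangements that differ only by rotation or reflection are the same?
(16-1)!/2 = 1307674368000/2 = 653837184000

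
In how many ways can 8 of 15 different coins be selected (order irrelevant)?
C(15,8) = 15!/(8!×7!) = 6435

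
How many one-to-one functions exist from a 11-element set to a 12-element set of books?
P(12,11) = 12!/(12-11)! = 479001600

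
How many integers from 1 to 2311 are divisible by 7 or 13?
⌊2311/7⌋ + ⌊2311/13⌋ - ⌊2311/91⌋ = 330 + 177 - 25 = 482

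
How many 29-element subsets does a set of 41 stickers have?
C(41,29) = 41!/(29!×12!) = 7898654920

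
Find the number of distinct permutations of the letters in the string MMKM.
4! / (1! × 3!) = 4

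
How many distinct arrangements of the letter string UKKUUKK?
7! / (4! × 3!) = 35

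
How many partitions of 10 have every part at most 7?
Let r_j(i) = number of partitions of i into parts ≤ j, for i = 0..10. r_1(i) = 1 for all i; r_j(i) = r_{j-1}(i) + r_j(i-j). Rows j = 2..7: ≤2: 1 1 2 2 3 3 4 4 5 5 6; ≤3: 1 1 2 3 4 5 7 8 10 12 14; ≤4: 1 1 2 3 5 6 9 11 15 18 23; ≤5: 1 1 2 3 5 7 10 13 18 23 30; ≤6: 1 1 2 3 5 7 11 14 20 26 35; ≤7: 1 1 2 3 5 7 11 15 21 28 38. r_7(10) = 38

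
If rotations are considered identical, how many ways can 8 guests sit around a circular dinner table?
Circular: fix one position, arrange the rest. (8-1)! = 5040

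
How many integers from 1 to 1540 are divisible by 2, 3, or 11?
⌊1540/2⌋+⌊1540/3⌋+⌊1540/11⌋ - ⌊1540/6⌋-⌊1540/22⌋-⌊1540/33⌋ + ⌊1540/66⌋ = 770+513+140 - 256-70-46 + 23 = 1074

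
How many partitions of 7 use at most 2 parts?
By conjugation, equals partitions of 7 into parts ≤ 2. Let r_j(i) = number of partitions of i into parts ≤ j, for i = 0..7. r_1(i) = 1 for all i; r_j(i) = r_{j-1}(i) + r_j(i-j). Rows j = 2..2: ≤2: 1 1 2 2 3 3 4 4. r_2(7) = 4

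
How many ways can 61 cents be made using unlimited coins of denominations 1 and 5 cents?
Coefficient of x^61 in 1/(1-x^1) · 1/(1-x^5). Use j coins of 5 for j = 0..⌊61/5⌋ = 12, the rest in 1s: 12 + 1 = 13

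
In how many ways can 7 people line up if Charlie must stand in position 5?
Fix one position: (7-1)! = 720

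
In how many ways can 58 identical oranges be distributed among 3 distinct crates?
C(58+3-1, 3-1) = C(60, 2) = 1770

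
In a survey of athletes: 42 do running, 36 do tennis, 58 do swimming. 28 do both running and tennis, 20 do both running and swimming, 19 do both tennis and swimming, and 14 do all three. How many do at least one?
|A∪B∪C| = 42+36+58-28-20-19+14 = 83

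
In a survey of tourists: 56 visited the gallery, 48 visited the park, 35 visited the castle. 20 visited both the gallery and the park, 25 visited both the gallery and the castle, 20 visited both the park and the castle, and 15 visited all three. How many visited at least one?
|A∪B∪C| = 56+48+35-20-25-20+15 = 89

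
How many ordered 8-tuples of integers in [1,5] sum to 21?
Coefficient of x^21 in (x + x² + ... + x^5)^8. By inclusion-exclusion on dice exceeding 5: Σ_j (-1)^j C(8,j)·C(21-1-5j, 7) = C(8,0)·C(20,7) - C(8,1)·C(15,7) + C(8,2)·C(10,7) = 1·77520 - 8·6435 + 28·120 = 29400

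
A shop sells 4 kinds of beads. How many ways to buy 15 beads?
C(15+4-1, 4-1) = C(18, 3) = 816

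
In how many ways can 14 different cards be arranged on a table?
14! = 87178291200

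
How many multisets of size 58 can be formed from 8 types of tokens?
C(58+8-1, 8-1) = C(65, 7) = 696190560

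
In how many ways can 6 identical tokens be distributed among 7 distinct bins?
C(6+7-1, 7-1) = C(12, 6) = 924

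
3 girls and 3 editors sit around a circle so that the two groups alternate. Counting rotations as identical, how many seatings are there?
Fix one of the girls: (3-1)! ways for the remaining girls, × 3! ways for the editors = 2 × 6 = 12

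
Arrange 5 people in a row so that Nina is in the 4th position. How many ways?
Fix one position: (5-1)! = 24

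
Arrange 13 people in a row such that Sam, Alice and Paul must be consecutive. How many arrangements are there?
Treat the 3 as one block: (13-3+1)! × 3! = 39916800 × 6 = 239500800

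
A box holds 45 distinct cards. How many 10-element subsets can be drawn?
C(45,10) = 45!/(10!×35!) = 3190187286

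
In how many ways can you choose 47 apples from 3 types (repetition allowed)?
C(47+3-1, 3-1) = C(49, 2) = 1176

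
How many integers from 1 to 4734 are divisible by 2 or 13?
⌊4734/2⌋ + ⌊4734/13⌋ - ⌊4734/26⌋ = 2367 + 364 - 182 = 2549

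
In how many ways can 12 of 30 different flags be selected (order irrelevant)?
C(30,12) = 30!/(12!×18!) = 86493225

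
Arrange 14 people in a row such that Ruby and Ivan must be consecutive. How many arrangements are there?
Treat the 2 as one block: (14-2+1)! × 2! = 6227020800 × 2 = 12454041600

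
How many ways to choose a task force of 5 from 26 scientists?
C(26,5) = 26!/(5!×21!) = 65780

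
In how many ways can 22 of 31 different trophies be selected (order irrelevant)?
C(31,22) = 31!/(22!×9!) = 20160075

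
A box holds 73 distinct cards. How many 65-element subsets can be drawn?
C(73,65) = 73!/(65!×8!) = 13442126049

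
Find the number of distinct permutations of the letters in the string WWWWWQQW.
8! / (2! × 6!) = 28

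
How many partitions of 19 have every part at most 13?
Let r_j(i) = number of partitions of i into parts ≤ j, for i = 0..19. r_1(i) = 1 for all i; r_j(i) = r_{j-1}(i) + r_j(i-j). Rows j = 2..13: ≤2: 1 1 2 2 3 3 4 4 5 5 6 6 7 7 8 8 9 9 10 10; ≤3: 1 1 2 3 4 5 7 8 10 12 14 16 19 21 24 27 30 33 37 40; ≤4: 1 1 2 3 5 6 9 11 15 18 23 27 34 39 47 54 64 72 84 94; ≤5: 1 1 2 3 5 7 10 13 18 23 30 37 47 57 70 84 101 119 141 164; ≤6: 1 1 2 3 5 7 11 14 20 26 35 44 58 71 90 110 136 163 199 235; ≤7: 1 1 2 3 5 7 11 15 21 28 38 49 65 82 105 131 164 201 248 300; ≤8: 1 1 2 3 5 7 11 15 22 29 40 52 70 89 116 146 186 230 288 352; ≤9: 1 1 2 3 5 7 11 15 22 30 41 54 73 94 123 157 201 252 318 393; ≤10: 1 1 2 3 5 7 11 15 22 30 42 55 75 97 128 164 212 267 340 423; ≤11: 1 1 2 3 5 7 11 15 22 30 42 56 76 99 131 169 219 278 355 445; ≤12: 1 1 2 3 5 7 11 15 22 30 42 56 77 100 133 172 224 285 366 460; ≤13: 1 1 2 3 5 7 11 15 22 30 42 56 77 101 134 174 227 290 373 471. r_13(19) = 471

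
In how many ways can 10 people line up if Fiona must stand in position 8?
Fix one position: (10-1)! = 362880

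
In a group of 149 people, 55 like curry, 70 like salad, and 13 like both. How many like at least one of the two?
|A∪B| = |A| + |B| - |A∩B| = 55 + 70 - 13 = 112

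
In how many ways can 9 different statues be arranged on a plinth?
9! = 362880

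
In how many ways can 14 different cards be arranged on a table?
14! = 87178291200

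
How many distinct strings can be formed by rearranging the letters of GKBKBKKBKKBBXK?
14! / (5! × 7! × 1! × 1!) = 144144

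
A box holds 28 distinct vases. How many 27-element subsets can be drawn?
C(28,27) = 28!/(27!×1!) = 28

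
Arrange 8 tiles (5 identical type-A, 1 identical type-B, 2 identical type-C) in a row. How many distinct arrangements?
8! / (5! × 1! × 2!) = 168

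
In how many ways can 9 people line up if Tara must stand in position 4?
Fix one position: (9-1)! = 40320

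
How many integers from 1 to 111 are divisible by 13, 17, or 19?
⌊111/13⌋+⌊111/17⌋+⌊111/19⌋ - ⌊111/221⌋-⌊111/247⌋-⌊111/323⌋ + ⌊111/4199⌋ = 8+6+5 - 0-0-0 + 0 = 19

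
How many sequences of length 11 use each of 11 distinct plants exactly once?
11! = 39916800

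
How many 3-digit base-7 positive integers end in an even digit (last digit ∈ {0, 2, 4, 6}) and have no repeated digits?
Last∈{0,2,4,6}. Last=0: 30. Last nonzero: 3×5×P(5,1) = 75. Total = 105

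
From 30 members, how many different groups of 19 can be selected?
C(30,19) = 30!/(19!×11!) = 54627300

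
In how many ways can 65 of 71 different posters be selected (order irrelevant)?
C(71,65) = 71!/(65!×6!) = 143218999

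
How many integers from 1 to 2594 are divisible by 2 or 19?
⌊2594/2⌋ + ⌊2594/19⌋ - ⌊2594/38⌋ = 1297 + 136 - 68 = 1365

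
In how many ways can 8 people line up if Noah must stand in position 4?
Fix one position: (8-1)! = 5040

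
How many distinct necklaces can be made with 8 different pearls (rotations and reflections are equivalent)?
(8-1)!/2 = 5040/2 = 2520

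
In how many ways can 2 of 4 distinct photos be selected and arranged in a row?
P(4,2) = 4!/(4-2)! = 12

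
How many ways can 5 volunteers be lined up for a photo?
5! = 120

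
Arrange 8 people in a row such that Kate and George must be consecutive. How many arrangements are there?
Treat the 2 as one block: (8-2+1)! × 2! = 5040 × 2 = 10080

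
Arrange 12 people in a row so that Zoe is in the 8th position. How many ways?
Fix one position: (12-1)! = 39916800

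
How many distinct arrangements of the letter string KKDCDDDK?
8! / (3! × 1! × 4!) = 280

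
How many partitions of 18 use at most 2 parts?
By conjugation, equals partitions of 18 into parts ≤ 2. Let r_j(i) = number of partitions of i into parts ≤ j, for i = 0..18. r_1(i) = 1 for all i; r_j(i) = r_{j-1}(i) + r_j(i-j). Rows j = 2..2: ≤2: 1 1 2 2 3 3 4 4 5 5 6 6 7 7 8 8 9 9 10. r_2(18) = 10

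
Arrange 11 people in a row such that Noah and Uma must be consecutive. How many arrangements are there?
Treat the 2 as one block: (11-2+1)! × 2! = 3628800 × 2 = 7257600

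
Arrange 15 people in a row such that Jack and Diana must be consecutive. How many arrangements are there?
Treat the 2 as one block: (15-2+1)! × 2! = 87178291200 × 2 = 174356582400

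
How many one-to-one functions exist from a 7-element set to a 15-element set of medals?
P(15,7) = 15!/(15-7)! = 32432400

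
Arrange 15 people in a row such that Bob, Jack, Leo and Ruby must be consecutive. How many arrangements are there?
Treat the 4 as one block: (15-4+1)! × 4! = 479001600 × 24 = 11496038400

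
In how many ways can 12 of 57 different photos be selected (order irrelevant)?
C(57,12) = 57!/(12!×45!) = 707285522580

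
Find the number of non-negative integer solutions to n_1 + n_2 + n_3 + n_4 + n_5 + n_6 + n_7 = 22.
C(22+7-1, 7-1) = C(28, 6) = 376740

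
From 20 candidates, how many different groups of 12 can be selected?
C(20,12) = 20!/(12!×8!) = 125970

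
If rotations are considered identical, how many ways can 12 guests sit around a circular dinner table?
Circular: fix one position, arrange the rest. (12-1)! = 39916800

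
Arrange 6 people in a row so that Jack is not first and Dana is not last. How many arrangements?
By inclusion-exclusion: 6! - 2×(6-1)! + (6-2)! = 720 - 240 + 24 = 504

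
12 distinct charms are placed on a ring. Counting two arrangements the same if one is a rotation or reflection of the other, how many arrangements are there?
(12-1)!/2 = 39916800/2 = 19958400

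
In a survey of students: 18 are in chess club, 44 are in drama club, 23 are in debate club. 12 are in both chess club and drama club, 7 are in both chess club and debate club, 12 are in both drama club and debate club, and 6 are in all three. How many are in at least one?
|A∪B∪C| = 18+44+23-12-7-12+6 = 60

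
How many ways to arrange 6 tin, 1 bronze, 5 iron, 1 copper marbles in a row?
13! / (6! × 1! × 5! × 1!) = 72072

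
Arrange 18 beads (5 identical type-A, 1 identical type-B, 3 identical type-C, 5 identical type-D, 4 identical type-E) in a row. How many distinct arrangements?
18! / (5! × 1! × 3! × 5! × 4!) = 3087564480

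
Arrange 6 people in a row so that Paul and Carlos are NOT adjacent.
Total - adjacent = 6! - (6-1)!×2 = 720 - 240 = 480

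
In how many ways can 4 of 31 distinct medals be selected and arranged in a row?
P(31,4) = 31!/(31-4)! = 755160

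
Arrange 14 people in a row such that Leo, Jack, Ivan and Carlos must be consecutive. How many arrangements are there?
Treat the 4 as one block: (14-4+1)! × 4! = 39916800 × 24 = 958003200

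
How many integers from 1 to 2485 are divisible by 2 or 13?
⌊2485/2⌋ + ⌊2485/13⌋ - ⌊2485/26⌋ = 1242 + 191 - 95 = 1338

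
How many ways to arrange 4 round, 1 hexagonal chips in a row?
5! / (4! × 1!) = 5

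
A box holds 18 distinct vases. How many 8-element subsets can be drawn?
C(18,8) = 18!/(8!×10!) = 43758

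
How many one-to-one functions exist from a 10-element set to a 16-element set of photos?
P(16,10) = 16!/(16-10)! = 29059430400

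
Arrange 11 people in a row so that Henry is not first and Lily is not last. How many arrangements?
By inclusion-exclusion: 11! - 2×(11-1)! + (11-2)! = 39916800 - 7257600 + 362880 = 33022080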